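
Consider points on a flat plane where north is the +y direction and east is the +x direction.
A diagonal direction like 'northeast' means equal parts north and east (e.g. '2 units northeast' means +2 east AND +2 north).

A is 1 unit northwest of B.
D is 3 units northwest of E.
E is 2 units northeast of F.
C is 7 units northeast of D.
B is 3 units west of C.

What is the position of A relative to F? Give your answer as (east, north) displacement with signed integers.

Answer: A is at (east=2, north=13) relative to F.

Derivation:
Place F at the origin (east=0, north=0).
  E is 2 units northeast of F: delta (east=+2, north=+2); E at (east=2, north=2).
  D is 3 units northwest of E: delta (east=-3, north=+3); D at (east=-1, north=5).
  C is 7 units northeast of D: delta (east=+7, north=+7); C at (east=6, north=12).
  B is 3 units west of C: delta (east=-3, north=+0); B at (east=3, north=12).
  A is 1 unit northwest of B: delta (east=-1, north=+1); A at (east=2, north=13).
Therefore A relative to F: (east=2, north=13).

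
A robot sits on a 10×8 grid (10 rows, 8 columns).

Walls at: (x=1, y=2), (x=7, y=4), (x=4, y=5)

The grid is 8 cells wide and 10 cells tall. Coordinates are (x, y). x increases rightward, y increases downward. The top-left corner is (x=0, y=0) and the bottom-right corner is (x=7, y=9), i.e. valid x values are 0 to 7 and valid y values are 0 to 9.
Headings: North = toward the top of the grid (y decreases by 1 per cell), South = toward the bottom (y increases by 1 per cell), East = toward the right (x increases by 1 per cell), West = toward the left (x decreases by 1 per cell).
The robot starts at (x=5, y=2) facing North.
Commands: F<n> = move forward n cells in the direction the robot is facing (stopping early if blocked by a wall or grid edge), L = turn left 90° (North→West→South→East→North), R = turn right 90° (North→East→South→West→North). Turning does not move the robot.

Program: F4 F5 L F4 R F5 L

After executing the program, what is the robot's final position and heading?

Start: (x=5, y=2), facing North
  F4: move forward 2/4 (blocked), now at (x=5, y=0)
  F5: move forward 0/5 (blocked), now at (x=5, y=0)
  L: turn left, now facing West
  F4: move forward 4, now at (x=1, y=0)
  R: turn right, now facing North
  F5: move forward 0/5 (blocked), now at (x=1, y=0)
  L: turn left, now facing West
Final: (x=1, y=0), facing West

Answer: Final position: (x=1, y=0), facing West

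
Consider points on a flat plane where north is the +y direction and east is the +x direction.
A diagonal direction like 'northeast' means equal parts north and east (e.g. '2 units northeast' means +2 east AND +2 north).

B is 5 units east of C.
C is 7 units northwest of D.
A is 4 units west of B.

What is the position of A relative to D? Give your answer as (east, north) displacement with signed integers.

Answer: A is at (east=-6, north=7) relative to D.

Derivation:
Place D at the origin (east=0, north=0).
  C is 7 units northwest of D: delta (east=-7, north=+7); C at (east=-7, north=7).
  B is 5 units east of C: delta (east=+5, north=+0); B at (east=-2, north=7).
  A is 4 units west of B: delta (east=-4, north=+0); A at (east=-6, north=7).
Therefore A relative to D: (east=-6, north=7).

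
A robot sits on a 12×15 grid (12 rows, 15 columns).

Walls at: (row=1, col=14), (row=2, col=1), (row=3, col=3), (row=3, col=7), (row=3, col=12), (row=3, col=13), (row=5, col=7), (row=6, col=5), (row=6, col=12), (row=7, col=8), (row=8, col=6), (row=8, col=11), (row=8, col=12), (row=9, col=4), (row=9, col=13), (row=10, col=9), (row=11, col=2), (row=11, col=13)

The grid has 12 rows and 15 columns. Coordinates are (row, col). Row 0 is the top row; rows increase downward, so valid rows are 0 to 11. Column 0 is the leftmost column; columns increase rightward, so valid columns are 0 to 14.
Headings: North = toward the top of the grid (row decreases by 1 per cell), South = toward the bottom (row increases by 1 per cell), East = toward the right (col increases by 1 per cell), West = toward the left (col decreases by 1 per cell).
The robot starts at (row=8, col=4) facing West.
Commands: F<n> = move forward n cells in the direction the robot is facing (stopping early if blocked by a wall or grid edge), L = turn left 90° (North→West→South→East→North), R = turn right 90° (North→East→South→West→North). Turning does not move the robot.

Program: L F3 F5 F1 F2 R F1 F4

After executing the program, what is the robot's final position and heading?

Start: (row=8, col=4), facing West
  L: turn left, now facing South
  F3: move forward 0/3 (blocked), now at (row=8, col=4)
  F5: move forward 0/5 (blocked), now at (row=8, col=4)
  F1: move forward 0/1 (blocked), now at (row=8, col=4)
  F2: move forward 0/2 (blocked), now at (row=8, col=4)
  R: turn right, now facing West
  F1: move forward 1, now at (row=8, col=3)
  F4: move forward 3/4 (blocked), now at (row=8, col=0)
Final: (row=8, col=0), facing West

Answer: Final position: (row=8, col=0), facing West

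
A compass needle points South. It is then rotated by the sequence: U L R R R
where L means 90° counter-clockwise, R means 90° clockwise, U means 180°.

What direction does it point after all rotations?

Start: South
  U (U-turn (180°)) -> North
  L (left (90° counter-clockwise)) -> West
  R (right (90° clockwise)) -> North
  R (right (90° clockwise)) -> East
  R (right (90° clockwise)) -> South
Final: South

Answer: Final heading: South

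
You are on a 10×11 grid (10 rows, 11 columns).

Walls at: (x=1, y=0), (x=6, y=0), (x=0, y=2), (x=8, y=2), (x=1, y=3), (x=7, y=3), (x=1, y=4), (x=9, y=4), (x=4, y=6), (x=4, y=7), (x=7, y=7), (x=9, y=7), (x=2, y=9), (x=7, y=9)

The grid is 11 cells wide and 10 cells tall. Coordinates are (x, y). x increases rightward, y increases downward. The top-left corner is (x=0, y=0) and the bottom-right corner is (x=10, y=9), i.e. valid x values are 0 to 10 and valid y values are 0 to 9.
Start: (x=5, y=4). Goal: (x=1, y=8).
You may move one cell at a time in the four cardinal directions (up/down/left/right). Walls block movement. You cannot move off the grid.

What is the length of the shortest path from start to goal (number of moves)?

BFS from (x=5, y=4) until reaching (x=1, y=8):
  Distance 0: (x=5, y=4)
  Distance 1: (x=5, y=3), (x=4, y=4), (x=6, y=4), (x=5, y=5)
  Distance 2: (x=5, y=2), (x=4, y=3), (x=6, y=3), (x=3, y=4), (x=7, y=4), (x=4, y=5), (x=6, y=5), (x=5, y=6)
  Distance 3: (x=5, y=1), (x=4, y=2), (x=6, y=2), (x=3, y=3), (x=2, y=4), (x=8, y=4), (x=3, y=5), (x=7, y=5), (x=6, y=6), (x=5, y=7)
  Distance 4: (x=5, y=0), (x=4, y=1), (x=6, y=1), (x=3, y=2), (x=7, y=2), (x=2, y=3), (x=8, y=3), (x=2, y=5), (x=8, y=5), (x=3, y=6), (x=7, y=6), (x=6, y=7), (x=5, y=8)
  Distance 5: (x=4, y=0), (x=3, y=1), (x=7, y=1), (x=2, y=2), (x=9, y=3), (x=1, y=5), (x=9, y=5), (x=2, y=6), (x=8, y=6), (x=3, y=7), (x=4, y=8), (x=6, y=8), (x=5, y=9)
  Distance 6: (x=3, y=0), (x=7, y=0), (x=2, y=1), (x=8, y=1), (x=1, y=2), (x=9, y=2), (x=10, y=3), (x=0, y=5), (x=10, y=5), (x=1, y=6), (x=9, y=6), (x=2, y=7), (x=8, y=7), (x=3, y=8), (x=7, y=8), (x=4, y=9), (x=6, y=9)
  Distance 7: (x=2, y=0), (x=8, y=0), (x=1, y=1), (x=9, y=1), (x=10, y=2), (x=0, y=4), (x=10, y=4), (x=0, y=6), (x=10, y=6), (x=1, y=7), (x=2, y=8), (x=8, y=8), (x=3, y=9)
  Distance 8: (x=9, y=0), (x=0, y=1), (x=10, y=1), (x=0, y=3), (x=0, y=7), (x=10, y=7), (x=1, y=8), (x=9, y=8), (x=8, y=9)  <- goal reached here
One shortest path (8 moves): (x=5, y=4) -> (x=4, y=4) -> (x=3, y=4) -> (x=2, y=4) -> (x=2, y=5) -> (x=1, y=5) -> (x=1, y=6) -> (x=1, y=7) -> (x=1, y=8)

Answer: Shortest path length: 8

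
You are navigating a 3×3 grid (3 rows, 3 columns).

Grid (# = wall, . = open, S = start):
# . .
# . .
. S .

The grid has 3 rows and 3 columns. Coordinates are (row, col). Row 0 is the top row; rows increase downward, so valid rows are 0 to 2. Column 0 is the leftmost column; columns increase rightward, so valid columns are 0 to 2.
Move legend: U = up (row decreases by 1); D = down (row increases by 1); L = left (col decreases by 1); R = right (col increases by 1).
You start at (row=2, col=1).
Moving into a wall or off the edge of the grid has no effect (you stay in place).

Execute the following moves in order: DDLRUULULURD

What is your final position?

Start: (row=2, col=1)
  D (down): blocked, stay at (row=2, col=1)
  D (down): blocked, stay at (row=2, col=1)
  L (left): (row=2, col=1) -> (row=2, col=0)
  R (right): (row=2, col=0) -> (row=2, col=1)
  U (up): (row=2, col=1) -> (row=1, col=1)
  U (up): (row=1, col=1) -> (row=0, col=1)
  L (left): blocked, stay at (row=0, col=1)
  U (up): blocked, stay at (row=0, col=1)
  L (left): blocked, stay at (row=0, col=1)
  U (up): blocked, stay at (row=0, col=1)
  R (right): (row=0, col=1) -> (row=0, col=2)
  D (down): (row=0, col=2) -> (row=1, col=2)
Final: (row=1, col=2)

Answer: Final position: (row=1, col=2)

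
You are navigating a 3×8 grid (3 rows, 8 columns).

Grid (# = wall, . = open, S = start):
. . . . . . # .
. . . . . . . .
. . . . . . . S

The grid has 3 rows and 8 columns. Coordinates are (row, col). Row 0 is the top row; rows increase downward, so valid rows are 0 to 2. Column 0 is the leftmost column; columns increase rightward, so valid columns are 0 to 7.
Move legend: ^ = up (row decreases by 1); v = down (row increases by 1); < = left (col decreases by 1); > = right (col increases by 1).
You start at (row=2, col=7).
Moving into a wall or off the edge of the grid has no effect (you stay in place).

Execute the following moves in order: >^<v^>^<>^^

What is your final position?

Answer: Final position: (row=0, col=7)

Derivation:
Start: (row=2, col=7)
  > (right): blocked, stay at (row=2, col=7)
  ^ (up): (row=2, col=7) -> (row=1, col=7)
  < (left): (row=1, col=7) -> (row=1, col=6)
  v (down): (row=1, col=6) -> (row=2, col=6)
  ^ (up): (row=2, col=6) -> (row=1, col=6)
  > (right): (row=1, col=6) -> (row=1, col=7)
  ^ (up): (row=1, col=7) -> (row=0, col=7)
  < (left): blocked, stay at (row=0, col=7)
  > (right): blocked, stay at (row=0, col=7)
  ^ (up): blocked, stay at (row=0, col=7)
  ^ (up): blocked, stay at (row=0, col=7)
Final: (row=0, col=7)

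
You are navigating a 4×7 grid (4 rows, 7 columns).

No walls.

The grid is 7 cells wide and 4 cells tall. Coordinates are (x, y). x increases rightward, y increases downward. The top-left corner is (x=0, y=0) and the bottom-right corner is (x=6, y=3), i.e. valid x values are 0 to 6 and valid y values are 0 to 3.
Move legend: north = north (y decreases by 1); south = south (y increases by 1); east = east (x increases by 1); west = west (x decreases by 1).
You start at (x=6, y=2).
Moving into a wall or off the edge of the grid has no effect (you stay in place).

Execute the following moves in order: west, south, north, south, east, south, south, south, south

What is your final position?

Start: (x=6, y=2)
  west (west): (x=6, y=2) -> (x=5, y=2)
  south (south): (x=5, y=2) -> (x=5, y=3)
  north (north): (x=5, y=3) -> (x=5, y=2)
  south (south): (x=5, y=2) -> (x=5, y=3)
  east (east): (x=5, y=3) -> (x=6, y=3)
  [×4]south (south): blocked, stay at (x=6, y=3)
Final: (x=6, y=3)

Answer: Final position: (x=6, y=3)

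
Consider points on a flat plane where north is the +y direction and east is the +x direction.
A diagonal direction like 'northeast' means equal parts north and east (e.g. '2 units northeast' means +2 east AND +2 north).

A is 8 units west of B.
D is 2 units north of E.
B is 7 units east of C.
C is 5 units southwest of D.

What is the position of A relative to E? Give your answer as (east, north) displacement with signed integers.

Answer: A is at (east=-6, north=-3) relative to E.

Derivation:
Place E at the origin (east=0, north=0).
  D is 2 units north of E: delta (east=+0, north=+2); D at (east=0, north=2).
  C is 5 units southwest of D: delta (east=-5, north=-5); C at (east=-5, north=-3).
  B is 7 units east of C: delta (east=+7, north=+0); B at (east=2, north=-3).
  A is 8 units west of B: delta (east=-8, north=+0); A at (east=-6, north=-3).
Therefore A relative to E: (east=-6, north=-3).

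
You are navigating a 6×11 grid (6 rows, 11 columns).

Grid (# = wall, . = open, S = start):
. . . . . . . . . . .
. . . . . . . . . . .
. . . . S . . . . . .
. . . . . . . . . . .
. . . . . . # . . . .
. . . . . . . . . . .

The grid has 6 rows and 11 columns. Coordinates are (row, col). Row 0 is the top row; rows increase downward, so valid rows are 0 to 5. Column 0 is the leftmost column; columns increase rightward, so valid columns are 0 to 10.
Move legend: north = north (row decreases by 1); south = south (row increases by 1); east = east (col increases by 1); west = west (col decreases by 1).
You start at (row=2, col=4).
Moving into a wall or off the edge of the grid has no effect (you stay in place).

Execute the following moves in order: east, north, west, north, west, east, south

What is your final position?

Answer: Final position: (row=1, col=4)

Derivation:
Start: (row=2, col=4)
  east (east): (row=2, col=4) -> (row=2, col=5)
  north (north): (row=2, col=5) -> (row=1, col=5)
  west (west): (row=1, col=5) -> (row=1, col=4)
  north (north): (row=1, col=4) -> (row=0, col=4)
  west (west): (row=0, col=4) -> (row=0, col=3)
  east (east): (row=0, col=3) -> (row=0, col=4)
  south (south): (row=0, col=4) -> (row=1, col=4)
Final: (row=1, col=4)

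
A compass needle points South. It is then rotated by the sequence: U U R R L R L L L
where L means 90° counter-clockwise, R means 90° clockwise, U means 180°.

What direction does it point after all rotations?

Answer: Final heading: East

Derivation:
Start: South
  U (U-turn (180°)) -> North
  U (U-turn (180°)) -> South
  R (right (90° clockwise)) -> West
  R (right (90° clockwise)) -> North
  L (left (90° counter-clockwise)) -> West
  R (right (90° clockwise)) -> North
  L (left (90° counter-clockwise)) -> West
  L (left (90° counter-clockwise)) -> South
  L (left (90° counter-clockwise)) -> East
Final: East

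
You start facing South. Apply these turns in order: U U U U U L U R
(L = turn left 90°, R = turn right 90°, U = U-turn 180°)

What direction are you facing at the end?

Answer: Final heading: South

Derivation:
Start: South
  U (U-turn (180°)) -> North
  U (U-turn (180°)) -> South
  U (U-turn (180°)) -> North
  U (U-turn (180°)) -> South
  U (U-turn (180°)) -> North
  L (left (90° counter-clockwise)) -> West
  U (U-turn (180°)) -> East
  R (right (90° clockwise)) -> South
Final: South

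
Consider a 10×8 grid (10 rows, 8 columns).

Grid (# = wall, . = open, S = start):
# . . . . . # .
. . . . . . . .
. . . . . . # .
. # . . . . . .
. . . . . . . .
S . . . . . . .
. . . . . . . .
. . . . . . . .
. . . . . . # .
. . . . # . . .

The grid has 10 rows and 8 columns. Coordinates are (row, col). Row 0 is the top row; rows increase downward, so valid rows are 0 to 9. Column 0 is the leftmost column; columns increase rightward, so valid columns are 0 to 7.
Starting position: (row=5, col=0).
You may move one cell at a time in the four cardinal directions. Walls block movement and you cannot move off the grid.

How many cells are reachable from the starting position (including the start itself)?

BFS flood-fill from (row=5, col=0):
  Distance 0: (row=5, col=0)
  Distance 1: (row=4, col=0), (row=5, col=1), (row=6, col=0)
  Distance 2: (row=3, col=0), (row=4, col=1), (row=5, col=2), (row=6, col=1), (row=7, col=0)
  Distance 3: (row=2, col=0), (row=4, col=2), (row=5, col=3), (row=6, col=2), (row=7, col=1), (row=8, col=0)
  Distance 4: (row=1, col=0), (row=2, col=1), (row=3, col=2), (row=4, col=3), (row=5, col=4), (row=6, col=3), (row=7, col=2), (row=8, col=1), (row=9, col=0)
  Distance 5: (row=1, col=1), (row=2, col=2), (row=3, col=3), (row=4, col=4), (row=5, col=5), (row=6, col=4), (row=7, col=3), (row=8, col=2), (row=9, col=1)
  Distance 6: (row=0, col=1), (row=1, col=2), (row=2, col=3), (row=3, col=4), (row=4, col=5), (row=5, col=6), (row=6, col=5), (row=7, col=4), (row=8, col=3), (row=9, col=2)
  Distance 7: (row=0, col=2), (row=1, col=3), (row=2, col=4), (row=3, col=5), (row=4, col=6), (row=5, col=7), (row=6, col=6), (row=7, col=5), (row=8, col=4), (row=9, col=3)
  Distance 8: (row=0, col=3), (row=1, col=4), (row=2, col=5), (row=3, col=6), (row=4, col=7), (row=6, col=7), (row=7, col=6), (row=8, col=5)
  Distance 9: (row=0, col=4), (row=1, col=5), (row=3, col=7), (row=7, col=7), (row=9, col=5)
  Distance 10: (row=0, col=5), (row=1, col=6), (row=2, col=7), (row=8, col=7), (row=9, col=6)
  Distance 11: (row=1, col=7), (row=9, col=7)
  Distance 12: (row=0, col=7)
Total reachable: 74 (grid has 74 open cells total)

Answer: Reachable cells: 74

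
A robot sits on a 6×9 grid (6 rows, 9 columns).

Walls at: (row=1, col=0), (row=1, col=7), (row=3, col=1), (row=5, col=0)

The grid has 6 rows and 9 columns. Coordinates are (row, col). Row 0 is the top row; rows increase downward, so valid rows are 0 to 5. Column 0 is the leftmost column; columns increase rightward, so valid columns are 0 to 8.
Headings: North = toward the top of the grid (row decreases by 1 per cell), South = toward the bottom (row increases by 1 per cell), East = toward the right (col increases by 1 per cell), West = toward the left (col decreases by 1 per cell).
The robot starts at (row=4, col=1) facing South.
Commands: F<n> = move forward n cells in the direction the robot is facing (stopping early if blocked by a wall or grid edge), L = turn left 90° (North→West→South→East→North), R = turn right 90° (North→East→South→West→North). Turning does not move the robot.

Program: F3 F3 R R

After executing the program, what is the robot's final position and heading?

Start: (row=4, col=1), facing South
  F3: move forward 1/3 (blocked), now at (row=5, col=1)
  F3: move forward 0/3 (blocked), now at (row=5, col=1)
  R: turn right, now facing West
  R: turn right, now facing North
Final: (row=5, col=1), facing North

Answer: Final position: (row=5, col=1), facing North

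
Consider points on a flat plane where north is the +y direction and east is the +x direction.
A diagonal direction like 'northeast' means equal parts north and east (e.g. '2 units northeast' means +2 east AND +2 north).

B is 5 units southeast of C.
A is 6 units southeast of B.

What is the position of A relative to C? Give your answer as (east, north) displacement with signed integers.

Place C at the origin (east=0, north=0).
  B is 5 units southeast of C: delta (east=+5, north=-5); B at (east=5, north=-5).
  A is 6 units southeast of B: delta (east=+6, north=-6); A at (east=11, north=-11).
Therefore A relative to C: (east=11, north=-11).

Answer: A is at (east=11, north=-11) relative to C.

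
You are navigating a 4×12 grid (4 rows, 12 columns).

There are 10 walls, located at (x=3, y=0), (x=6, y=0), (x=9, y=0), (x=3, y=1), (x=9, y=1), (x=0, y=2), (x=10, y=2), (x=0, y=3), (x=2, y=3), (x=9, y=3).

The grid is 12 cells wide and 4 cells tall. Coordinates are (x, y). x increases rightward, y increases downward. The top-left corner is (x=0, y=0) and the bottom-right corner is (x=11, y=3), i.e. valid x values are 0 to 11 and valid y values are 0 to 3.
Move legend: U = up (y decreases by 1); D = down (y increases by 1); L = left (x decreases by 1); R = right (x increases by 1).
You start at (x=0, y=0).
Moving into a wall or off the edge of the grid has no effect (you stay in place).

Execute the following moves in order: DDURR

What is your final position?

Answer: Final position: (x=2, y=0)

Derivation:
Start: (x=0, y=0)
  D (down): (x=0, y=0) -> (x=0, y=1)
  D (down): blocked, stay at (x=0, y=1)
  U (up): (x=0, y=1) -> (x=0, y=0)
  R (right): (x=0, y=0) -> (x=1, y=0)
  R (right): (x=1, y=0) -> (x=2, y=0)
Final: (x=2, y=0)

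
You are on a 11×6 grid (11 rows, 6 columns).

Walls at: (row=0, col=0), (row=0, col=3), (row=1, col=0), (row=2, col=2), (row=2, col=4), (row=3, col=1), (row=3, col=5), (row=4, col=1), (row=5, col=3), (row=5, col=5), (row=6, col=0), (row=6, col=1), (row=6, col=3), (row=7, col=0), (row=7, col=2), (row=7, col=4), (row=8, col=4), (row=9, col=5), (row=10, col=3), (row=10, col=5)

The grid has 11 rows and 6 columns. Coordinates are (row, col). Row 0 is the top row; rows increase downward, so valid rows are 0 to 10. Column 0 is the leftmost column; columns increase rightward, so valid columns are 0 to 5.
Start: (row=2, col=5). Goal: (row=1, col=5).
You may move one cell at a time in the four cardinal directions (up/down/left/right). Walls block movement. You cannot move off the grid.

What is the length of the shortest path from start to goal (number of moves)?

BFS from (row=2, col=5) until reaching (row=1, col=5):
  Distance 0: (row=2, col=5)
  Distance 1: (row=1, col=5)  <- goal reached here
One shortest path (1 moves): (row=2, col=5) -> (row=1, col=5)

Answer: Shortest path length: 1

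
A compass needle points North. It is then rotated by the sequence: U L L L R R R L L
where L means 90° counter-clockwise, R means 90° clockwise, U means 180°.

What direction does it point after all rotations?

Answer: Final heading: North

Derivation:
Start: North
  U (U-turn (180°)) -> South
  L (left (90° counter-clockwise)) -> East
  L (left (90° counter-clockwise)) -> North
  L (left (90° counter-clockwise)) -> West
  R (right (90° clockwise)) -> North
  R (right (90° clockwise)) -> East
  R (right (90° clockwise)) -> South
  L (left (90° counter-clockwise)) -> East
  L (left (90° counter-clockwise)) -> North
Final: North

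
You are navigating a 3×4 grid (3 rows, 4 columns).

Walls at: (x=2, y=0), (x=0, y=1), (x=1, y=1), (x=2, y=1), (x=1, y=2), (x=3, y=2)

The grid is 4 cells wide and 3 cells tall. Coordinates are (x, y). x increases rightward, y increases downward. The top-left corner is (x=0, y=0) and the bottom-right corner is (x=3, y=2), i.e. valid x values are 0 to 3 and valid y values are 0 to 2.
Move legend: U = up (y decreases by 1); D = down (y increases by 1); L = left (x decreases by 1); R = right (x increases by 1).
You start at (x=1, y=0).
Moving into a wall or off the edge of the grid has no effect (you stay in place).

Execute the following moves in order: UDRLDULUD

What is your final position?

Answer: Final position: (x=0, y=0)

Derivation:
Start: (x=1, y=0)
  U (up): blocked, stay at (x=1, y=0)
  D (down): blocked, stay at (x=1, y=0)
  R (right): blocked, stay at (x=1, y=0)
  L (left): (x=1, y=0) -> (x=0, y=0)
  D (down): blocked, stay at (x=0, y=0)
  U (up): blocked, stay at (x=0, y=0)
  L (left): blocked, stay at (x=0, y=0)
  U (up): blocked, stay at (x=0, y=0)
  D (down): blocked, stay at (x=0, y=0)
Final: (x=0, y=0)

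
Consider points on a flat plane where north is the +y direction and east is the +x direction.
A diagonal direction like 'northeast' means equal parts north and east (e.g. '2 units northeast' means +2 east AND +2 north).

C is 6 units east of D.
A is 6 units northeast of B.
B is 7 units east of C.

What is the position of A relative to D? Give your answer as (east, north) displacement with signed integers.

Place D at the origin (east=0, north=0).
  C is 6 units east of D: delta (east=+6, north=+0); C at (east=6, north=0).
  B is 7 units east of C: delta (east=+7, north=+0); B at (east=13, north=0).
  A is 6 units northeast of B: delta (east=+6, north=+6); A at (east=19, north=6).
Therefore A relative to D: (east=19, north=6).

Answer: A is at (east=19, north=6) relative to D.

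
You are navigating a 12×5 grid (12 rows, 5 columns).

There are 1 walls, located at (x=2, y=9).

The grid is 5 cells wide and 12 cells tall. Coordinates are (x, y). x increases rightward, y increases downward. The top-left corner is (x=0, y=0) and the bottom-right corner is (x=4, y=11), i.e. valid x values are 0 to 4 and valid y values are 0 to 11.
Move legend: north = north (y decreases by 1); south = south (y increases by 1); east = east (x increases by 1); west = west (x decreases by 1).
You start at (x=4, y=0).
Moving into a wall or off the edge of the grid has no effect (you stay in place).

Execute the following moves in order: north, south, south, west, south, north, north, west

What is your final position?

Answer: Final position: (x=2, y=1)

Derivation:
Start: (x=4, y=0)
  north (north): blocked, stay at (x=4, y=0)
  south (south): (x=4, y=0) -> (x=4, y=1)
  south (south): (x=4, y=1) -> (x=4, y=2)
  west (west): (x=4, y=2) -> (x=3, y=2)
  south (south): (x=3, y=2) -> (x=3, y=3)
  north (north): (x=3, y=3) -> (x=3, y=2)
  north (north): (x=3, y=2) -> (x=3, y=1)
  west (west): (x=3, y=1) -> (x=2, y=1)
Final: (x=2, y=1)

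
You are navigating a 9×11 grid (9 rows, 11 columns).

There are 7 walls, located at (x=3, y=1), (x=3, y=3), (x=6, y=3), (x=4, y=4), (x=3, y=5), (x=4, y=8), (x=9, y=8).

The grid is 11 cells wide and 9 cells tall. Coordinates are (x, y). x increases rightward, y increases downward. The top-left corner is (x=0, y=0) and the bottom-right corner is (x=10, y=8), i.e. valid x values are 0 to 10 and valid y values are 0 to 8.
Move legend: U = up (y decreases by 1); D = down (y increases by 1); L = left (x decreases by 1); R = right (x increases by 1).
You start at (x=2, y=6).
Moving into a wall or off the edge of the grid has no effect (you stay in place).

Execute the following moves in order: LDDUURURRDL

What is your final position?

Answer: Final position: (x=1, y=6)

Derivation:
Start: (x=2, y=6)
  L (left): (x=2, y=6) -> (x=1, y=6)
  D (down): (x=1, y=6) -> (x=1, y=7)
  D (down): (x=1, y=7) -> (x=1, y=8)
  U (up): (x=1, y=8) -> (x=1, y=7)
  U (up): (x=1, y=7) -> (x=1, y=6)
  R (right): (x=1, y=6) -> (x=2, y=6)
  U (up): (x=2, y=6) -> (x=2, y=5)
  R (right): blocked, stay at (x=2, y=5)
  R (right): blocked, stay at (x=2, y=5)
  D (down): (x=2, y=5) -> (x=2, y=6)
  L (left): (x=2, y=6) -> (x=1, y=6)
Final: (x=1, y=6)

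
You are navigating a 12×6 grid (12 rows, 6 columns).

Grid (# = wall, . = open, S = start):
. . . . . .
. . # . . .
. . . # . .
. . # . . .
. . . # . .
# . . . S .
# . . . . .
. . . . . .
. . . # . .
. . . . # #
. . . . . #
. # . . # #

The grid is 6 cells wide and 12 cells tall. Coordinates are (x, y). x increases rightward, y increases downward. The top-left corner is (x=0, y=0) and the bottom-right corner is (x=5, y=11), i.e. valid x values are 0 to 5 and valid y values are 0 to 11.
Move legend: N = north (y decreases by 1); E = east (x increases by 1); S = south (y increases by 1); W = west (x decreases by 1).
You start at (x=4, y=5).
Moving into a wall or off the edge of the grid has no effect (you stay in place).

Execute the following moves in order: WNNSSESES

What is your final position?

Start: (x=4, y=5)
  W (west): (x=4, y=5) -> (x=3, y=5)
  N (north): blocked, stay at (x=3, y=5)
  N (north): blocked, stay at (x=3, y=5)
  S (south): (x=3, y=5) -> (x=3, y=6)
  S (south): (x=3, y=6) -> (x=3, y=7)
  E (east): (x=3, y=7) -> (x=4, y=7)
  S (south): (x=4, y=7) -> (x=4, y=8)
  E (east): (x=4, y=8) -> (x=5, y=8)
  S (south): blocked, stay at (x=5, y=8)
Final: (x=5, y=8)

Answer: Final position: (x=5, y=8)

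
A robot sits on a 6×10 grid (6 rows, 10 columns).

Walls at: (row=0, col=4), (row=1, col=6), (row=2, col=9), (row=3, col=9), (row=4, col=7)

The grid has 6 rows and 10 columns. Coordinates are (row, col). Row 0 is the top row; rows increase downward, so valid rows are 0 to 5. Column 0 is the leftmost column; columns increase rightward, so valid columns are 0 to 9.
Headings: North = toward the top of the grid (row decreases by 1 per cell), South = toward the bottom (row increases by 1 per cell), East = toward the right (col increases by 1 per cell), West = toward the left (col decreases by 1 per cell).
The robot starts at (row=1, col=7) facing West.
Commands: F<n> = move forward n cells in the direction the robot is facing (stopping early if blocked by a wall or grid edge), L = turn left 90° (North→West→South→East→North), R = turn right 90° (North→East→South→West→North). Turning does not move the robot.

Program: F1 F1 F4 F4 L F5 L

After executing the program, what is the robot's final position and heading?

Start: (row=1, col=7), facing West
  F1: move forward 0/1 (blocked), now at (row=1, col=7)
  F1: move forward 0/1 (blocked), now at (row=1, col=7)
  F4: move forward 0/4 (blocked), now at (row=1, col=7)
  F4: move forward 0/4 (blocked), now at (row=1, col=7)
  L: turn left, now facing South
  F5: move forward 2/5 (blocked), now at (row=3, col=7)
  L: turn left, now facing East
Final: (row=3, col=7), facing East

Answer: Final position: (row=3, col=7), facing East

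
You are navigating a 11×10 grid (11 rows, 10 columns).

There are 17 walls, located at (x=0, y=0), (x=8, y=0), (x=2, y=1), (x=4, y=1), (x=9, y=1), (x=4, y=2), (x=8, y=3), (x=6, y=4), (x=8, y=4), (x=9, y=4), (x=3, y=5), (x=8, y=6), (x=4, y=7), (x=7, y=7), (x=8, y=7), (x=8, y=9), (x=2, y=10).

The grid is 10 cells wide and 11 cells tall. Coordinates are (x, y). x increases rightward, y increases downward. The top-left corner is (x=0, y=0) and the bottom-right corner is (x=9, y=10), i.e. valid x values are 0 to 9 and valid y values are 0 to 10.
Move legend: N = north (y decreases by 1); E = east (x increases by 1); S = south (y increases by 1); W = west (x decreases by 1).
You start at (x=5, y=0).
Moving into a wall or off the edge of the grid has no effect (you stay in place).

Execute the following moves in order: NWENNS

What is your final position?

Start: (x=5, y=0)
  N (north): blocked, stay at (x=5, y=0)
  W (west): (x=5, y=0) -> (x=4, y=0)
  E (east): (x=4, y=0) -> (x=5, y=0)
  N (north): blocked, stay at (x=5, y=0)
  N (north): blocked, stay at (x=5, y=0)
  S (south): (x=5, y=0) -> (x=5, y=1)
Final: (x=5, y=1)

Answer: Final position: (x=5, y=1)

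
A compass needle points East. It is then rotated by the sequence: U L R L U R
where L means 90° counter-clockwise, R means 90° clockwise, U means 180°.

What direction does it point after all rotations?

Start: East
  U (U-turn (180°)) -> West
  L (left (90° counter-clockwise)) -> South
  R (right (90° clockwise)) -> West
  L (left (90° counter-clockwise)) -> South
  U (U-turn (180°)) -> North
  R (right (90° clockwise)) -> East
Final: East

Answer: Final heading: East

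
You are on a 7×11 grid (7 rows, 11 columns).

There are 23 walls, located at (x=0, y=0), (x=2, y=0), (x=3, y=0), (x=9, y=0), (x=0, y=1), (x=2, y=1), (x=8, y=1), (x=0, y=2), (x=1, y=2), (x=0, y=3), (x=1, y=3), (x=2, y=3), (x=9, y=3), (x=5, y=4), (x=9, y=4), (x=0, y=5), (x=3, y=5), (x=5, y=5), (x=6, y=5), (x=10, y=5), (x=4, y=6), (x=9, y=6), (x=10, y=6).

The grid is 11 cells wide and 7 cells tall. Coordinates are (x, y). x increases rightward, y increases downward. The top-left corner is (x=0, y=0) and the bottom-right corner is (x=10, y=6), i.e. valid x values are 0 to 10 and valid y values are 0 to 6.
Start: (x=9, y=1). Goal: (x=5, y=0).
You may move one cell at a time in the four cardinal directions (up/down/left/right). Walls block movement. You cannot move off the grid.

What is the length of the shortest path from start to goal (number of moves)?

Answer: Shortest path length: 7

Derivation:
BFS from (x=9, y=1) until reaching (x=5, y=0):
  Distance 0: (x=9, y=1)
  Distance 1: (x=10, y=1), (x=9, y=2)
  Distance 2: (x=10, y=0), (x=8, y=2), (x=10, y=2)
  Distance 3: (x=7, y=2), (x=8, y=3), (x=10, y=3)
  Distance 4: (x=7, y=1), (x=6, y=2), (x=7, y=3), (x=8, y=4), (x=10, y=4)
  Distance 5: (x=7, y=0), (x=6, y=1), (x=5, y=2), (x=6, y=3), (x=7, y=4), (x=8, y=5)
  Distance 6: (x=6, y=0), (x=8, y=0), (x=5, y=1), (x=4, y=2), (x=5, y=3), (x=6, y=4), (x=7, y=5), (x=9, y=5), (x=8, y=6)
  Distance 7: (x=5, y=0), (x=4, y=1), (x=3, y=2), (x=4, y=3), (x=7, y=6)  <- goal reached here
One shortest path (7 moves): (x=9, y=1) -> (x=9, y=2) -> (x=8, y=2) -> (x=7, y=2) -> (x=6, y=2) -> (x=5, y=2) -> (x=5, y=1) -> (x=5, y=0)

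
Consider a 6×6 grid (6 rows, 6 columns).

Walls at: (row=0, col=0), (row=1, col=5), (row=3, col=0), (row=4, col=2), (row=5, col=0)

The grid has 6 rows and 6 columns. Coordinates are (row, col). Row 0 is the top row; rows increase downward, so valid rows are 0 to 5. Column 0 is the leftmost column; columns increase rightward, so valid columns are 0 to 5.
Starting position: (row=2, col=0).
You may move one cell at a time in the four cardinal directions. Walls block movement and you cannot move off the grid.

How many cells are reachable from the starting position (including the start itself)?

BFS flood-fill from (row=2, col=0):
  Distance 0: (row=2, col=0)
  Distance 1: (row=1, col=0), (row=2, col=1)
  Distance 2: (row=1, col=1), (row=2, col=2), (row=3, col=1)
  Distance 3: (row=0, col=1), (row=1, col=2), (row=2, col=3), (row=3, col=2), (row=4, col=1)
  Distance 4: (row=0, col=2), (row=1, col=3), (row=2, col=4), (row=3, col=3), (row=4, col=0), (row=5, col=1)
  Distance 5: (row=0, col=3), (row=1, col=4), (row=2, col=5), (row=3, col=4), (row=4, col=3), (row=5, col=2)
  Distance 6: (row=0, col=4), (row=3, col=5), (row=4, col=4), (row=5, col=3)
  Distance 7: (row=0, col=5), (row=4, col=5), (row=5, col=4)
  Distance 8: (row=5, col=5)
Total reachable: 31 (grid has 31 open cells total)

Answer: Reachable cells: 31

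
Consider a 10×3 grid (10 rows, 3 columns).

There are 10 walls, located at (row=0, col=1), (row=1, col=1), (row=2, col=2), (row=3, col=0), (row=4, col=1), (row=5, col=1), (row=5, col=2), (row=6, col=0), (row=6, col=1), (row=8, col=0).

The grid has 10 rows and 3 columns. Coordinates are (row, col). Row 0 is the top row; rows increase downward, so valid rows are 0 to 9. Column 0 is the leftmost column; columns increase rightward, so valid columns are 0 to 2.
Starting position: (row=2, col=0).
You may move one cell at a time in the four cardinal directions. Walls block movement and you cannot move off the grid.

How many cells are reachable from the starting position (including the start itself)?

BFS flood-fill from (row=2, col=0):
  Distance 0: (row=2, col=0)
  Distance 1: (row=1, col=0), (row=2, col=1)
  Distance 2: (row=0, col=0), (row=3, col=1)
  Distance 3: (row=3, col=2)
  Distance 4: (row=4, col=2)
Total reachable: 7 (grid has 20 open cells total)

Answer: Reachable cells: 7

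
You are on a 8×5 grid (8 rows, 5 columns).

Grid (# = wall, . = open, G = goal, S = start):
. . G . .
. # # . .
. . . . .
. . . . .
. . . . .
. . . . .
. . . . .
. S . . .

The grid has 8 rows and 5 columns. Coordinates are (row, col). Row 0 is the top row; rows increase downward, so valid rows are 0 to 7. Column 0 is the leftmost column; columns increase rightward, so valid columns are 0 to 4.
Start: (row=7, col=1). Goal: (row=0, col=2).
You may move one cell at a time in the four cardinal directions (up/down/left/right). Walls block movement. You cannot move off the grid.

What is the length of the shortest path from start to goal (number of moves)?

BFS from (row=7, col=1) until reaching (row=0, col=2):
  Distance 0: (row=7, col=1)
  Distance 1: (row=6, col=1), (row=7, col=0), (row=7, col=2)
  Distance 2: (row=5, col=1), (row=6, col=0), (row=6, col=2), (row=7, col=3)
  Distance 3: (row=4, col=1), (row=5, col=0), (row=5, col=2), (row=6, col=3), (row=7, col=4)
  Distance 4: (row=3, col=1), (row=4, col=0), (row=4, col=2), (row=5, col=3), (row=6, col=4)
  Distance 5: (row=2, col=1), (row=3, col=0), (row=3, col=2), (row=4, col=3), (row=5, col=4)
  Distance 6: (row=2, col=0), (row=2, col=2), (row=3, col=3), (row=4, col=4)
  Distance 7: (row=1, col=0), (row=2, col=3), (row=3, col=4)
  Distance 8: (row=0, col=0), (row=1, col=3), (row=2, col=4)
  Distance 9: (row=0, col=1), (row=0, col=3), (row=1, col=4)
  Distance 10: (row=0, col=2), (row=0, col=4)  <- goal reached here
One shortest path (10 moves): (row=7, col=1) -> (row=7, col=2) -> (row=7, col=3) -> (row=6, col=3) -> (row=5, col=3) -> (row=4, col=3) -> (row=3, col=3) -> (row=2, col=3) -> (row=1, col=3) -> (row=0, col=3) -> (row=0, col=2)

Answer: Shortest path length: 10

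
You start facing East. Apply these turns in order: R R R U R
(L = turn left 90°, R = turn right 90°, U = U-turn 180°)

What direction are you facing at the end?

Answer: Final heading: West

Derivation:
Start: East
  R (right (90° clockwise)) -> South
  R (right (90° clockwise)) -> West
  R (right (90° clockwise)) -> North
  U (U-turn (180°)) -> South
  R (right (90° clockwise)) -> West
Final: West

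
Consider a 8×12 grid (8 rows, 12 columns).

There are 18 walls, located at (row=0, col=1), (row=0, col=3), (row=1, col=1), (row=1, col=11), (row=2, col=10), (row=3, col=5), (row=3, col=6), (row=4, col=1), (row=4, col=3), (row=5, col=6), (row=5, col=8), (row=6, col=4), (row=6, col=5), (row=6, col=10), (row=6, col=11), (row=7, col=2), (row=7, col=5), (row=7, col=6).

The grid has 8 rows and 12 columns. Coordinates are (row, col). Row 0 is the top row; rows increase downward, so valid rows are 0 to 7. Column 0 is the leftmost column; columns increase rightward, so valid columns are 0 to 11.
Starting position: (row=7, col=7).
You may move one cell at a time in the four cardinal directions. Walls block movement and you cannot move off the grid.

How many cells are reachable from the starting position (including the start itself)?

BFS flood-fill from (row=7, col=7):
  Distance 0: (row=7, col=7)
  Distance 1: (row=6, col=7), (row=7, col=8)
  Distance 2: (row=5, col=7), (row=6, col=6), (row=6, col=8), (row=7, col=9)
  Distance 3: (row=4, col=7), (row=6, col=9), (row=7, col=10)
  Distance 4: (row=3, col=7), (row=4, col=6), (row=4, col=8), (row=5, col=9), (row=7, col=11)
  Distance 5: (row=2, col=7), (row=3, col=8), (row=4, col=5), (row=4, col=9), (row=5, col=10)
  Distance 6: (row=1, col=7), (row=2, col=6), (row=2, col=8), (row=3, col=9), (row=4, col=4), (row=4, col=10), (row=5, col=5), (row=5, col=11)
  Distance 7: (row=0, col=7), (row=1, col=6), (row=1, col=8), (row=2, col=5), (row=2, col=9), (row=3, col=4), (row=3, col=10), (row=4, col=11), (row=5, col=4)
  Distance 8: (row=0, col=6), (row=0, col=8), (row=1, col=5), (row=1, col=9), (row=2, col=4), (row=3, col=3), (row=3, col=11), (row=5, col=3)
  Distance 9: (row=0, col=5), (row=0, col=9), (row=1, col=4), (row=1, col=10), (row=2, col=3), (row=2, col=11), (row=3, col=2), (row=5, col=2), (row=6, col=3)
  Distance 10: (row=0, col=4), (row=0, col=10), (row=1, col=3), (row=2, col=2), (row=3, col=1), (row=4, col=2), (row=5, col=1), (row=6, col=2), (row=7, col=3)
  Distance 11: (row=0, col=11), (row=1, col=2), (row=2, col=1), (row=3, col=0), (row=5, col=0), (row=6, col=1), (row=7, col=4)
  Distance 12: (row=0, col=2), (row=2, col=0), (row=4, col=0), (row=6, col=0), (row=7, col=1)
  Distance 13: (row=1, col=0), (row=7, col=0)
  Distance 14: (row=0, col=0)
Total reachable: 78 (grid has 78 open cells total)

Answer: Reachable cells: 78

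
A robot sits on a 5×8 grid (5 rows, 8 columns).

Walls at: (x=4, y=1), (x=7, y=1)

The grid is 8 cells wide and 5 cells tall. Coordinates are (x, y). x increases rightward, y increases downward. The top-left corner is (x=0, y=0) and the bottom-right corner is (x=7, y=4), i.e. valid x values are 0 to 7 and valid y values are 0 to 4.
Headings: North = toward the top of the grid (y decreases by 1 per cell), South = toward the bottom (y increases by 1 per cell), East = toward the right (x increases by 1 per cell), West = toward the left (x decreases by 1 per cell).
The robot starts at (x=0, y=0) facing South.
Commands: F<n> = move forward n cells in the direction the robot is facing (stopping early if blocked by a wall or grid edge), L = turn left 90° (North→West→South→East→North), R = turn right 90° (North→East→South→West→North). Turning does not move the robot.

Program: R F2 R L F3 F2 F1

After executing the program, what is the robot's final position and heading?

Answer: Final position: (x=0, y=0), facing West

Derivation:
Start: (x=0, y=0), facing South
  R: turn right, now facing West
  F2: move forward 0/2 (blocked), now at (x=0, y=0)
  R: turn right, now facing North
  L: turn left, now facing West
  F3: move forward 0/3 (blocked), now at (x=0, y=0)
  F2: move forward 0/2 (blocked), now at (x=0, y=0)
  F1: move forward 0/1 (blocked), now at (x=0, y=0)
Final: (x=0, y=0), facing West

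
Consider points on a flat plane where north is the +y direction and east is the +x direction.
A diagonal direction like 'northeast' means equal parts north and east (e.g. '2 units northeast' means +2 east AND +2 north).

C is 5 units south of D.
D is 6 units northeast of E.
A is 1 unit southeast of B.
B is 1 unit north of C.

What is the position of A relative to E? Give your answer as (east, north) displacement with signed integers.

Place E at the origin (east=0, north=0).
  D is 6 units northeast of E: delta (east=+6, north=+6); D at (east=6, north=6).
  C is 5 units south of D: delta (east=+0, north=-5); C at (east=6, north=1).
  B is 1 unit north of C: delta (east=+0, north=+1); B at (east=6, north=2).
  A is 1 unit southeast of B: delta (east=+1, north=-1); A at (east=7, north=1).
Therefore A relative to E: (east=7, north=1).

Answer: A is at (east=7, north=1) relative to E.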